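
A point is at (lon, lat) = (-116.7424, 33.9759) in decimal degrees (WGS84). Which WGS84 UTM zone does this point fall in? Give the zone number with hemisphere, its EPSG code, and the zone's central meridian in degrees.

UTM zone = ⌊(λ + 180)/6⌋ + 1; -116.7424° ∈ [-120°, -114°) → zone 11.
Hemisphere: N (φ ≥ 0).
Central meridian λ₀ = 6×11 − 183 = -117°.
EPSG code: 32611.

Zone 11N (EPSG:32611), central meridian -117°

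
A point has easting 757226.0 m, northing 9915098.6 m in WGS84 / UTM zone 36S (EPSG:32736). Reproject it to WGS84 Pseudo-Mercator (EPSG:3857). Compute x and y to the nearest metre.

Unproject from UTM 36S (λ₀ = 33°) → φ = -0.76750015°, λ = 35.31120011°.
Web Mercator (R = 6378137 m): x = 3930824.815 m, y = -85440.281 m.

x 3930825 m, y -85440 m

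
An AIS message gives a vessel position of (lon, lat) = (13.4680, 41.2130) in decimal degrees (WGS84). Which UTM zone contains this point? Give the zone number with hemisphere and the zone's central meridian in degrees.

Zone 33N, central meridian 15°

UTM zone = ⌊(λ + 180)/6⌋ + 1; 13.4680° ∈ [12°, 18°) → zone 33.
Hemisphere: N (φ ≥ 0).
Central meridian λ₀ = 6×33 − 183 = 15°.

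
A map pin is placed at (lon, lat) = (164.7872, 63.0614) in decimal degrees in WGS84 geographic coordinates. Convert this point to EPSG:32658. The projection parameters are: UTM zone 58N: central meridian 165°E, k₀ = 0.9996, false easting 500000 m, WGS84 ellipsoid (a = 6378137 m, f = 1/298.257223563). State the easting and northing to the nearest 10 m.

E 489240 m, N 6992450 m

Zone 58 central meridian λ₀ = 6×58 − 183 = 165°; Δλ = -0.2128°.
Transverse Mercator on WGS84 with k₀ = 0.9996 gives E = 489243.796 m, N = 6992448.061 m.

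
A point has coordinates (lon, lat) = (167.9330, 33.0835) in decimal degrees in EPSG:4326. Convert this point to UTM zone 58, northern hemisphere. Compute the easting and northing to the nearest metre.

E 773779 m, N 3664371 m

Zone 58 central meridian λ₀ = 6×58 − 183 = 165°; Δλ = +2.9330°.
Transverse Mercator on WGS84 with k₀ = 0.9996 gives E = 773778.950 m, N = 3664370.940 m.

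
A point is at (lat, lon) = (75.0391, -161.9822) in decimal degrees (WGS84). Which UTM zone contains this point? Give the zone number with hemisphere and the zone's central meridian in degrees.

Zone 4N, central meridian -159°

UTM zone = ⌊(λ + 180)/6⌋ + 1; -161.9822° ∈ [-162°, -156°) → zone 4.
Hemisphere: N (φ ≥ 0).
Central meridian λ₀ = 6×4 − 183 = -159°.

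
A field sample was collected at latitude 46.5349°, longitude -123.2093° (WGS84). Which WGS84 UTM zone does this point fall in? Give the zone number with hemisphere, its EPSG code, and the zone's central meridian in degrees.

UTM zone = ⌊(λ + 180)/6⌋ + 1; -123.2093° ∈ [-126°, -120°) → zone 10.
Hemisphere: N (φ ≥ 0).
Central meridian λ₀ = 6×10 − 183 = -123°.
EPSG code: 32610.

Zone 10N (EPSG:32610), central meridian -123°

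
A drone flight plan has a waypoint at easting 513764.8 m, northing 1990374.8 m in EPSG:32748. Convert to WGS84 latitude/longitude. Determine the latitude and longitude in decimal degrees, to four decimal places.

lat -72.1851°, lon 105.4031°

Zone 48S: λ₀ = 105°, k₀ = 0.9996, false easting 500000 m, false northing 10000000 m.
Meridian distance M = (N − FN)/k₀ = -8012830.3 m.
Inverse transverse Mercator on WGS84 gives φ = -72.18510044°, λ = 105.40310054°.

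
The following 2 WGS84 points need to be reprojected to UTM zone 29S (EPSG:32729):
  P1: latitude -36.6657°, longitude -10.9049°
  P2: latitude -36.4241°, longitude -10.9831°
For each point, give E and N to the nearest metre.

P1: E 329761 m, N 5940521 m; P2: E 322219 m, N 5967184 m

UTM zone 29S: λ₀ = -9°, k₀ = 0.9996.
P1 (-36.6657°, -10.9049°) → (329761.297, 5940521.324) m.
P2 (-36.4241°, -10.9831°) → (322219.218, 5967183.788) m.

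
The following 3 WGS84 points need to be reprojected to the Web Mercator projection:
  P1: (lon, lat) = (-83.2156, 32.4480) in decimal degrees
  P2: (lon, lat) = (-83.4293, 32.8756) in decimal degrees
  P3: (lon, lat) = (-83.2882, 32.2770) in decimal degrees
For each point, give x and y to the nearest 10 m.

P1: x -9263520 m, y 3822260 m; P2: x -9287310 m, y 3878800 m; P3: x -9271600 m, y 3799730 m

Web Mercator: x = R·λ, y = R·ln tan(π/4+φ/2), R = 6378137 m.
P1 (32.4480°, -83.2156°) → (-9263518.218, 3822262.324) m.
P2 (32.8756°, -83.4293°) → (-9287307.193, 3878803.561) m.
P3 (32.2770°, -83.2882°) → (-9271600.013, 3799726.357) m.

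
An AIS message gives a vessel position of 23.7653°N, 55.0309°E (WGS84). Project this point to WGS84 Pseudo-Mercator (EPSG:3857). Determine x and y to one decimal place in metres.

x 6126011.8 m, y 2724834.9 m

Web Mercator is spherical with R = a = 6378137 m.
x = R·λ = 6378137 × 0.960470395 = 6126011.766 m.
y = R·ln tan(π/4 + φ/2) = 6378137 × 0.427214853 = 2724834.861 m.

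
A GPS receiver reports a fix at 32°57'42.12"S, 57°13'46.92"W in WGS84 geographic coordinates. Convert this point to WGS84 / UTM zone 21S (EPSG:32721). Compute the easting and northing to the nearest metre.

Zone 21 central meridian λ₀ = 6×21 − 183 = -57°; Δλ = -0.2297°.
Transverse Mercator on WGS84 with k₀ = 0.9996 gives E = 478533.093 m, N = 6352935.573 m.

E 478533 m, N 6352936 m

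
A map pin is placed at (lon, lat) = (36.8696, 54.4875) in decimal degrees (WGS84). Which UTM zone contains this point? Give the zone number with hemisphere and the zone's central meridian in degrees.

Zone 37N, central meridian 39°

UTM zone = ⌊(λ + 180)/6⌋ + 1; 36.8696° ∈ [36°, 42°) → zone 37.
Hemisphere: N (φ ≥ 0).
Central meridian λ₀ = 6×37 − 183 = 39°.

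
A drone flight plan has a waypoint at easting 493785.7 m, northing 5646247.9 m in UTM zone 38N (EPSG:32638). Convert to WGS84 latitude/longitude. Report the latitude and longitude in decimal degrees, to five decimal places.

Zone 38N: λ₀ = 45°, k₀ = 0.9996, false easting 500000 m.
Meridian distance M = (N − FN)/k₀ = 5648507.3 m.
Inverse transverse Mercator on WGS84 gives φ = 50.96780032°, λ = 44.91150009°.

lat 50.96780°, lon 44.91150°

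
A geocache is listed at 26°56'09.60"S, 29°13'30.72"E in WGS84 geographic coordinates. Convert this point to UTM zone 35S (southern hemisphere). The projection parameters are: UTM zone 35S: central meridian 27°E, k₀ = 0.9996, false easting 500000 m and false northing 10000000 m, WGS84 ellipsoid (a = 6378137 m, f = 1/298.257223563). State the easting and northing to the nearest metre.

E 720931 m, N 7018709 m

Zone 35 central meridian λ₀ = 6×35 − 183 = 27°; Δλ = +2.2252°.
Transverse Mercator on WGS84 with k₀ = 0.9996 gives E = 720931.461 m, N = 7018709.251 m.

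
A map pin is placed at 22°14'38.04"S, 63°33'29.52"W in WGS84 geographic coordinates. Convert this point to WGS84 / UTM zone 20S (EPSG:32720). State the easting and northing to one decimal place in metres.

E 442480.5 m, N 7540070.3 m

Zone 20 central meridian λ₀ = 6×20 − 183 = -63°; Δλ = -0.5582°.
Transverse Mercator on WGS84 with k₀ = 0.9996 gives E = 442480.516 m, N = 7540070.261 m.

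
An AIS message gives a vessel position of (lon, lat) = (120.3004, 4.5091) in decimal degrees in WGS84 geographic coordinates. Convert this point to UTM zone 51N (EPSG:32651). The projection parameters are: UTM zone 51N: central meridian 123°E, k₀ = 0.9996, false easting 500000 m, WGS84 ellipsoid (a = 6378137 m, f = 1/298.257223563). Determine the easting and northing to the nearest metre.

Zone 51 central meridian λ₀ = 6×51 − 183 = 123°; Δλ = -2.6996°.
Transverse Mercator on WGS84 with k₀ = 0.9996 gives E = 200415.454 m, N = 498956.524 m.

E 200415 m, N 498957 m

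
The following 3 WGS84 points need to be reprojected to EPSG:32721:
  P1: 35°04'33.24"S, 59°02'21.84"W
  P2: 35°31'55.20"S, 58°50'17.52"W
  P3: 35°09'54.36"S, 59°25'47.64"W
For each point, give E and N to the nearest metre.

P1: E 314060 m, N 6116638 m; P2: E 333345 m, N 6066404 m; P3: E 278691 m, N 6105944 m

UTM zone 21S: λ₀ = -57°, k₀ = 0.9996.
P1 (-35.0759°, -59.0394°) → (314059.937, 6116637.720) m.
P2 (-35.5320°, -58.8382°) → (333344.730, 6066403.600) m.
P3 (-35.1651°, -59.4299°) → (278691.379, 6105944.010) m.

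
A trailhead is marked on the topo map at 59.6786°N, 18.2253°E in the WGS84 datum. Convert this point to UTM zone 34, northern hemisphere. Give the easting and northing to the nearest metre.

Zone 34 central meridian λ₀ = 6×34 − 183 = 21°; Δλ = -2.7747°.
Transverse Mercator on WGS84 with k₀ = 0.9996 gives E = 343764.911 m, N = 6618885.004 m.

E 343765 m, N 6618885 m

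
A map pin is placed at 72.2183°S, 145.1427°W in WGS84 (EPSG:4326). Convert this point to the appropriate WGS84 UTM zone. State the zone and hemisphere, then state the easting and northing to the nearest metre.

Zone 6S: E 563299 m, N 1985741 m

Longitude -145.1427° lies in the 6° band [-150°, -144°), giving zone 6; latitude is south of the equator, so 6S.
Zone 6 central meridian λ₀ = 6×6 − 183 = -147°; Δλ = +1.8573°.
Transverse Mercator on WGS84 with k₀ = 0.9996 gives E = 563298.912 m, N = 1985740.652 m.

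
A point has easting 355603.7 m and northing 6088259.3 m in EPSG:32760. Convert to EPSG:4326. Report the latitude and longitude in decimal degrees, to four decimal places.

lat -35.3385°, lon 175.4111°

Zone 60S: λ₀ = 177°, k₀ = 0.9996, false easting 500000 m, false northing 10000000 m.
Meridian distance M = (N − FN)/k₀ = -3913306.0 m.
Inverse transverse Mercator on WGS84 gives φ = -35.33849985°, λ = 175.41110009°.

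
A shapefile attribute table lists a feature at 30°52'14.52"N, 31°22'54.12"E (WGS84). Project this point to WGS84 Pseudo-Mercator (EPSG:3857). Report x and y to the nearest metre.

x 3493395 m, y 3615968 m

Web Mercator is spherical with R = a = 6378137 m.
x = R·λ = 6378137 × 0.547713990 = 3493394.864 m.
y = R·ln tan(π/4 + φ/2) = 6378137 × 0.566931760 = 3615968.437 m.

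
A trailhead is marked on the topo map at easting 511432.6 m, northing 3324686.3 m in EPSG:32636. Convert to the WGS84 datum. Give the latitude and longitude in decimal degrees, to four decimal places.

lat 30.0532°, lon 33.1186°

Zone 36N: λ₀ = 33°, k₀ = 0.9996, false easting 500000 m.
Meridian distance M = (N − FN)/k₀ = 3326016.7 m.
Inverse transverse Mercator on WGS84 gives φ = 30.05320006°, λ = 33.11860007°.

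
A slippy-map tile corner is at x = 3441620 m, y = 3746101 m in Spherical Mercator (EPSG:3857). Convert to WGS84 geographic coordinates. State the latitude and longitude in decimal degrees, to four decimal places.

R = 6378137 m. λ = x/R = 30.91659848°.
φ = 2·arctan(exp(y/R)) − 90° = 2·arctan(1.79919) − 90° = 31.86880089°.

lat 31.8688°, lon 30.9166°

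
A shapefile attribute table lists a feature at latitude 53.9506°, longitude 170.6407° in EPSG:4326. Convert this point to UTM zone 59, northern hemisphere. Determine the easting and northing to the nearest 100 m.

E 476400 m, N 5978100 m

Zone 59 central meridian λ₀ = 6×59 − 183 = 171°; Δλ = -0.3593°.
Transverse Mercator on WGS84 with k₀ = 0.9996 gives E = 476420.221 m, N = 5978085.194 m.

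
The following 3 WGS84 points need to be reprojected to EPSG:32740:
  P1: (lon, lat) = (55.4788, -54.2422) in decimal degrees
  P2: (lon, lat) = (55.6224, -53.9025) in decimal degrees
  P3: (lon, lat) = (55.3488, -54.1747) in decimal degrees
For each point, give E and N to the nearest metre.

UTM zone 40S: λ₀ = 57°, k₀ = 0.9996.
P1 (-54.2422°, 55.4788°) → (400869.428, 3988462.507) m.
P2 (-53.9025°, 55.6224°) → (409490.731, 4026446.883) m.
P3 (-54.1747°, 55.3488°) → (392222.966, 3995781.514) m.

P1: E 400869 m, N 3988463 m; P2: E 409491 m, N 4026447 m; P3: E 392223 m, N 3995782 m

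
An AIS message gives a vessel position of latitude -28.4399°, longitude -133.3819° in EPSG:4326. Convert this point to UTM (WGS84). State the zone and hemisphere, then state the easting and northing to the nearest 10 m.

Longitude -133.3819° lies in the 6° band [-138°, -132°), giving zone 8; latitude is south of the equator, so 8S.
Zone 8 central meridian λ₀ = 6×8 − 183 = -135°; Δλ = +1.6181°.
Transverse Mercator on WGS84 with k₀ = 0.9996 gives E = 658456.506 m, N = 6853000.326 m.

Zone 8S: E 658460 m, N 6853000 m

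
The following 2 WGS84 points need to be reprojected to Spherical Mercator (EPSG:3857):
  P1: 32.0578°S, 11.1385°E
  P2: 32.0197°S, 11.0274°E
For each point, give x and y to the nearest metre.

Web Mercator: x = R·λ, y = R·ln tan(π/4+φ/2), R = 6378137 m.
P1 (-32.0578°, 11.1385°) → (1239932.148, -3770900.169) m.
P2 (-32.0197°, 11.0274°) → (1227564.553, -3765896.836) m.

P1: x 1239932 m, y -3770900 m; P2: x 1227565 m, y -3765897 m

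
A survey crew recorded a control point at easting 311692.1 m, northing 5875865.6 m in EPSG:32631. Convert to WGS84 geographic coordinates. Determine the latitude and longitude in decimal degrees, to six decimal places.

lat 52.999200°, lon 0.193800°

Zone 31N: λ₀ = 3°, k₀ = 0.9996, false easting 500000 m.
Meridian distance M = (N − FN)/k₀ = 5878216.9 m.
Inverse transverse Mercator on WGS84 gives φ = 52.99919989°, λ = 0.19379990°.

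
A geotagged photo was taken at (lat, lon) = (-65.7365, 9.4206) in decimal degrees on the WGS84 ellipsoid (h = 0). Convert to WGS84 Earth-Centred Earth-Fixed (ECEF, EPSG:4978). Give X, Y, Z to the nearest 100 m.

X 2592900 m, Y 430200 m, Z -5791900 m

WGS84: a = 6378137 m, e² = 0.006694380; N(φ) = a/√(1−e²sin²φ) = 6395955.122 m.
X = (N+h)·cosφ·cosλ = 2592866.239 m; Y = (N+h)·cosφ·sinλ = 430204.062 m; Z = (N(1−e²)+h)·sinφ = -5791935.264 m.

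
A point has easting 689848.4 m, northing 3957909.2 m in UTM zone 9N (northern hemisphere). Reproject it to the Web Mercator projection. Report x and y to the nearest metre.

Unproject from UTM 9N (λ₀ = -129°) → φ = 35.74689961°, λ = -126.90039969°.
Web Mercator (R = 6378137 m): x = -14126487.875 m, y = 4265850.803 m.

x -14126488 m, y 4265851 m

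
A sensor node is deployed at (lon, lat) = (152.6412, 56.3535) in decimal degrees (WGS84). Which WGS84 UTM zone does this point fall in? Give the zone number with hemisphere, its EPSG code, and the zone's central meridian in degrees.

UTM zone = ⌊(λ + 180)/6⌋ + 1; 152.6412° ∈ [150°, 156°) → zone 56.
Hemisphere: N (φ ≥ 0).
Central meridian λ₀ = 6×56 − 183 = 153°.
EPSG code: 32656.

Zone 56N (EPSG:32656), central meridian 153°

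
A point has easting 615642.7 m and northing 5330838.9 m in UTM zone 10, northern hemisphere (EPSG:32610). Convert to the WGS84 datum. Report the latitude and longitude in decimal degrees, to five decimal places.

Zone 10N: λ₀ = -123°, k₀ = 0.9996, false easting 500000 m.
Meridian distance M = (N − FN)/k₀ = 5332972.1 m.
Inverse transverse Mercator on WGS84 gives φ = 48.12029989°, λ = -121.44609984°.

lat 48.12030°, lon -121.44610°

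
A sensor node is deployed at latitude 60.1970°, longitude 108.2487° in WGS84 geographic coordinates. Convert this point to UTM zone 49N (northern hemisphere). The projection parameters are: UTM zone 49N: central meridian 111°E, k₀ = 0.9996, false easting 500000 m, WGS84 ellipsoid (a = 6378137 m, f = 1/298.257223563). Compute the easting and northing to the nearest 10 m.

Zone 49 central meridian λ₀ = 6×49 − 183 = 111°; Δλ = -2.7513°.
Transverse Mercator on WGS84 with k₀ = 0.9996 gives E = 347481.807 m, N = 6676529.454 m.

E 347480 m, N 6676530 m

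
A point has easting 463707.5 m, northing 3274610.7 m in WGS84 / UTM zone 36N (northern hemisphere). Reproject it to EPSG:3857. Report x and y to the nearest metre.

Unproject from UTM 36N (λ₀ = 33°) → φ = 29.60079971°, λ = 32.62520029°.
Web Mercator (R = 6378137 m): x = 3631820.683 m, y = 3452338.887 m.

x 3631821 m, y 3452339 m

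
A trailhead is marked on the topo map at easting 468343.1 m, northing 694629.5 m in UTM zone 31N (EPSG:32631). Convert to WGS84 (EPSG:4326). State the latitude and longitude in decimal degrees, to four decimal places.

lat 6.2842°, lon 2.7138°

Zone 31N: λ₀ = 3°, k₀ = 0.9996, false easting 500000 m.
Meridian distance M = (N − FN)/k₀ = 694907.5 m.
Inverse transverse Mercator on WGS84 gives φ = 6.28420024°, λ = 2.71380028°.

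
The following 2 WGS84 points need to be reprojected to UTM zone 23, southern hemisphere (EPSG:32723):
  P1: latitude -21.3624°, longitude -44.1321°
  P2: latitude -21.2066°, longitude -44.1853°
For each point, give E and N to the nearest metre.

UTM zone 23S: λ₀ = -45°, k₀ = 0.9996.
P1 (-21.3624°, -44.1321°) → (589982.842, 7637495.437) m.
P2 (-21.2066°, -44.1853°) → (584555.861, 7654769.627) m.

P1: E 589983 m, N 7637495 m; P2: E 584556 m, N 7654770 m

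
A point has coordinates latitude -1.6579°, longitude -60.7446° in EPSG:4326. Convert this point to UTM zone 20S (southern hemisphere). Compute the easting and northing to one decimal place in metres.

E 750930.3 m, N 9816608.8 m

Zone 20 central meridian λ₀ = 6×20 − 183 = -63°; Δλ = +2.2554°.
Transverse Mercator on WGS84 with k₀ = 0.9996 gives E = 750930.336 m, N = 9816608.778 m.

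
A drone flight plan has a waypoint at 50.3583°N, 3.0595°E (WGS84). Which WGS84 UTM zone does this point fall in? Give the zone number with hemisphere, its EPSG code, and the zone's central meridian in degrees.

Zone 31N (EPSG:32631), central meridian 3°

UTM zone = ⌊(λ + 180)/6⌋ + 1; 3.0595° ∈ [0°, 6°) → zone 31.
Hemisphere: N (φ ≥ 0).
Central meridian λ₀ = 6×31 − 183 = 3°.
EPSG code: 32631.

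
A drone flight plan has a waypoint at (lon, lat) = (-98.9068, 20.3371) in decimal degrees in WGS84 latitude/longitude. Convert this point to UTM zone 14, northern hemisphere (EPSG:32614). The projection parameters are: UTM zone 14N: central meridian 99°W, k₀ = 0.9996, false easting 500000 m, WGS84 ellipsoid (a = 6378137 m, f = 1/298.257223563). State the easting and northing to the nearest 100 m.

E 509700 m, N 2248800 m

Zone 14 central meridian λ₀ = 6×14 − 183 = -99°; Δλ = +0.0932°.
Transverse Mercator on WGS84 with k₀ = 0.9996 gives E = 509728.289 m, N = 2248788.258 m.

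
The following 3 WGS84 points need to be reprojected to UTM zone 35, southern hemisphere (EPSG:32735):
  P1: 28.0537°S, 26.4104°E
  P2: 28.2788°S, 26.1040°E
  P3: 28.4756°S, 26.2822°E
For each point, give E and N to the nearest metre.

P1: E 442057 m, N 6896709 m; P2: E 412129 m, N 6871587 m; P3: E 429735 m, N 6849901 m

UTM zone 35S: λ₀ = 27°, k₀ = 0.9996.
P1 (-28.0537°, 26.4104°) → (442057.230, 6896708.769) m.
P2 (-28.2788°, 26.1040°) → (412128.813, 6871587.372) m.
P3 (-28.4756°, 26.2822°) → (429735.375, 6849901.294) m.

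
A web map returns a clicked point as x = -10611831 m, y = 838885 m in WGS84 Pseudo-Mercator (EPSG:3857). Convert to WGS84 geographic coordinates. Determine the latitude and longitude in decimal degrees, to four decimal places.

R = 6378137 m. λ = x/R = -95.32769980°.
φ = 2·arctan(exp(y/R)) − 90° = 2·arctan(1.14057) − 90° = 7.51419880°.

lat 7.5142°, lon -95.3277°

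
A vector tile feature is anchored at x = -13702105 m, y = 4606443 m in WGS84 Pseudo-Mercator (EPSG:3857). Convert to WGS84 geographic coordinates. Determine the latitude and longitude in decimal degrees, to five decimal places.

lat 38.19100°, lon -123.08810°

R = 6378137 m. λ = x/R = -123.08810346°.
φ = 2·arctan(exp(y/R)) − 90° = 2·arctan(2.05901) − 90° = 38.19100032°.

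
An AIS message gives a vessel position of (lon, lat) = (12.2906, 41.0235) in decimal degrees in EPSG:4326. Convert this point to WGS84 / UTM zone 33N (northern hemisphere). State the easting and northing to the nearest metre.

Zone 33 central meridian λ₀ = 6×33 − 183 = 15°; Δλ = -2.7094°.
Transverse Mercator on WGS84 with k₀ = 0.9996 gives E = 272204.357 m, N = 4544902.407 m.

E 272204 m, N 4544902 m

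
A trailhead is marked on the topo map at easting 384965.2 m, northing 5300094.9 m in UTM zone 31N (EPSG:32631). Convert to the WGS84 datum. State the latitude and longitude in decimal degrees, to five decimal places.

lat 47.84390°, lon 1.46250°

Zone 31N: λ₀ = 3°, k₀ = 0.9996, false easting 500000 m.
Meridian distance M = (N − FN)/k₀ = 5302215.8 m.
Inverse transverse Mercator on WGS84 gives φ = 47.84389989°, λ = 1.46249993°.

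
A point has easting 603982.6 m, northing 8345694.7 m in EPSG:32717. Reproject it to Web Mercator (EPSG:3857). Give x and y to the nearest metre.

Unproject from UTM 17S (λ₀ = -81°) → φ = -14.96159959°, λ = -80.03299962°.
Web Mercator (R = 6378137 m): x = -8909232.764 m, y = -1684775.027 m.

x -8909233 m, y -1684775 m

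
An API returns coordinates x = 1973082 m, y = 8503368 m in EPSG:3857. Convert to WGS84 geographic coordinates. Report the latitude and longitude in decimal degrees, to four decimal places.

lat 60.4622°, lon 17.7245°

R = 6378137 m. λ = x/R = 17.72449717°.
φ = 2·arctan(exp(y/R)) − 90° = 2·arctan(3.79318) − 90° = 60.46219809°.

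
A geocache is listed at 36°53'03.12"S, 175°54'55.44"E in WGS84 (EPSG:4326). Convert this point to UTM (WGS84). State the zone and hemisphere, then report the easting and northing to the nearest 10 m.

Zone 60S: E 403350 m, N 5917420 m

Longitude 175.9154° lies in the 6° band [174°, 180°), giving zone 60; latitude is south of the equator, so 60S.
Zone 60 central meridian λ₀ = 6×60 − 183 = 177°; Δλ = -1.0846°.
Transverse Mercator on WGS84 with k₀ = 0.9996 gives E = 403348.780 m, N = 5917424.476 m.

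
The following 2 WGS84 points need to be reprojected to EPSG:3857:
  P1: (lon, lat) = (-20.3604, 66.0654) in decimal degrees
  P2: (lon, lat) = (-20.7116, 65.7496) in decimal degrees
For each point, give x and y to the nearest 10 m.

Web Mercator: x = R·λ, y = R·ln tan(π/4+φ/2), R = 6378137 m.
P1 (66.0654°, -20.3604°) → (-2266509.360, 9894768.167) m.
P2 (65.7496°, -20.7116°) → (-2305604.766, 9808648.030) m.

P1: x -2266510 m, y 9894770 m; P2: x -2305600 m, y 9808650 m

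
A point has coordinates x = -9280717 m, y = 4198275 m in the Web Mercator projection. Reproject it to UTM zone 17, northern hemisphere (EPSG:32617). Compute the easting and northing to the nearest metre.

Web Mercator inverse (R = 6378137 m) → φ = 35.25269771°, λ = -83.37009929°.
UTM 17N forward: E = 284370.824 m, N = 3903641.889 m.

E 284371 m, N 3903642 m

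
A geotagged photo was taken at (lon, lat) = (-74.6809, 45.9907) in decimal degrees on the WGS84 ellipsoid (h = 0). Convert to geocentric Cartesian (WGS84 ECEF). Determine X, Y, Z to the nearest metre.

X 1172777 m, Y -4281341 m, Z 4564529 m

WGS84: a = 6378137 m, e² = 0.006694380; N(φ) = a/√(1−e²sin²φ) = 6389209.252 m.
X = (N+h)·cosφ·cosλ = 1172776.544 m; Y = (N+h)·cosφ·sinλ = -4281341.042 m; Z = (N(1−e²)+h)·sinφ = 4564529.408 m.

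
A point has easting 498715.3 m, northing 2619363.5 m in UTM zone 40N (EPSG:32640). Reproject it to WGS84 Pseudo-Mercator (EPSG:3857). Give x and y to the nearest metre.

Unproject from UTM 40N (λ₀ = 57°) → φ = 23.68510003°, λ = 56.98739959°.
Web Mercator (R = 6378137 m): x = 6343808.304 m, y = 2715082.856 m.

x 6343808 m, y 2715083 m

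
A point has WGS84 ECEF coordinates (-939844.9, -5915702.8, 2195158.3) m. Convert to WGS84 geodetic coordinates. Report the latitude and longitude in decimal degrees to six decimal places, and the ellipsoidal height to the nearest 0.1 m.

λ = atan2(Y, X) = -99.02730012°; p = √(X²+Y²) = 5989895.5 m.
Bowring's method on WGS84 (a = 6378137 m, b = 6356752.314 m) gives φ = 20.25130011°, h = 3870.830 m.

lat 20.251300°, lon -99.027300°, h 3870.8 m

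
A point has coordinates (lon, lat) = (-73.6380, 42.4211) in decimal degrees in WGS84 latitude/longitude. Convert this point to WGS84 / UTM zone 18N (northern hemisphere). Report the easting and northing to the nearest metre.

E 612052 m, N 4697431 m

Zone 18 central meridian λ₀ = 6×18 − 183 = -75°; Δλ = +1.3620°.
Transverse Mercator on WGS84 with k₀ = 0.9996 gives E = 612051.833 m, N = 4697430.693 m.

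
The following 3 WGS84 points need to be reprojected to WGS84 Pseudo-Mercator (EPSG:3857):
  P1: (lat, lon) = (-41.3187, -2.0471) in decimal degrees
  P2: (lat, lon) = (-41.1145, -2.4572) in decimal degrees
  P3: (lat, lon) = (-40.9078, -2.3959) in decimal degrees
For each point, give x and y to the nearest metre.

Web Mercator: x = R·λ, y = R·ln tan(π/4+φ/2), R = 6378137 m.
P1 (-41.3187°, -2.0471°) → (-227882.130, -5059464.102) m.
P2 (-41.1145°, -2.4572°) → (-273534.253, -5029245.085) m.
P3 (-40.9078°, -2.3959°) → (-266710.368, -4998751.682) m.

P1: x -227882 m, y -5059464 m; P2: x -273534 m, y -5029245 m; P3: x -266710 m, y -4998752 m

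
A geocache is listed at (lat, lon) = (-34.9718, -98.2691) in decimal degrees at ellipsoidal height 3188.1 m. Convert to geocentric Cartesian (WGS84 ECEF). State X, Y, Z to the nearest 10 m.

X -752890 m, Y -5180410 m, Z -3637130 m

WGS84: a = 6378137 m, e² = 0.006694380; N(φ) = a/√(1−e²sin²φ) = 6385162.270 m.
X = (N+h)·cosφ·cosλ = -752886.898 m; Y = (N+h)·cosφ·sinλ = -5180409.136 m; Z = (N(1−e²)+h)·sinφ = -3637131.070 m.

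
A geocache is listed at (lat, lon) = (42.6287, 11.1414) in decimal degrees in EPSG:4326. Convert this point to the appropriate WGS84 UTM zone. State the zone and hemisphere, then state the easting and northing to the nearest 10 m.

Longitude 11.1414° lies in the 6° band [6°, 12°), giving zone 32; latitude is north of the equator, so 32N.
Zone 32 central meridian λ₀ = 6×32 − 183 = 9°; Δλ = +2.1414°.
Transverse Mercator on WGS84 with k₀ = 0.9996 gives E = 675592.725 m, N = 4721806.719 m.

Zone 32N: E 675590 m, N 4721810 m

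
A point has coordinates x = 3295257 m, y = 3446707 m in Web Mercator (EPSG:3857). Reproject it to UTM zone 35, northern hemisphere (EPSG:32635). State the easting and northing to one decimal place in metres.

Web Mercator inverse (R = 6378137 m) → φ = 29.55680090°, λ = 29.60179728°.
UTM 35N forward: E = 752089.648 m, N = 3272501.600 m.

E 752089.6 m, N 3272501.6 m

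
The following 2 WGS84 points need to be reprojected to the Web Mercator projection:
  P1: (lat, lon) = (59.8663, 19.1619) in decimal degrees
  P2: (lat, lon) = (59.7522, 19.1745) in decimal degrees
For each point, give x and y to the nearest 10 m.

P1: x 2133090 m, y 8370030 m; P2: x 2134500 m, y 8344770 m

Web Mercator: x = R·λ, y = R·ln tan(π/4+φ/2), R = 6378137 m.
P1 (59.8663°, 19.1619°) → (2133092.951, 8370031.025) m.
P2 (59.7522°, 19.1745°) → (2134495.576, 8344773.392) m.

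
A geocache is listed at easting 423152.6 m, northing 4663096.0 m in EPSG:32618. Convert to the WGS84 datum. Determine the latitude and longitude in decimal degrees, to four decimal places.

Zone 18N: λ₀ = -75°, k₀ = 0.9996, false easting 500000 m.
Meridian distance M = (N − FN)/k₀ = 4664962.0 m.
Inverse transverse Mercator on WGS84 gives φ = 42.11619992°, λ = -75.92960020°.

lat 42.1162°, lon -75.9296°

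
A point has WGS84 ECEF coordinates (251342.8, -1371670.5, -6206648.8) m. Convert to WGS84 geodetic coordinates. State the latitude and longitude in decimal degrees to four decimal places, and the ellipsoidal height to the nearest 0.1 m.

λ = atan2(Y, X) = -79.61640095°; p = √(X²+Y²) = 1394508.2 m.
Bowring's method on WGS84 (a = 6378137 m, b = 6356752.314 m) gives φ = -77.41910020°, h = 3603.931 m.

lat -77.4191°, lon -79.6164°, h 3603.9 m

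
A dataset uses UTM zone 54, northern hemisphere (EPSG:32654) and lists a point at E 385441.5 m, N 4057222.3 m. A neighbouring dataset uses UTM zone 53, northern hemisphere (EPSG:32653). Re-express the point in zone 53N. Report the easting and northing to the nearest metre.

UTM 54N → geographic: φ = 36.65369995°, λ = 139.71829981°.
UTM 53N (λ₀ = 135°) forward: E = 921849.861 m, N = 4066840.115 m.

E 921850 m, N 4066840 m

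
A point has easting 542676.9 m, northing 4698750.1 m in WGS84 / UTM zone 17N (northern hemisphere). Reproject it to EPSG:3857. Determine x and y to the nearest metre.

Unproject from UTM 17N (λ₀ = -81°) → φ = 42.43989992°, λ = -80.48109960°.
Web Mercator (R = 6378137 m): x = -8959115.026 m, y = 5227103.794 m.

x -8959115 m, y 5227104 m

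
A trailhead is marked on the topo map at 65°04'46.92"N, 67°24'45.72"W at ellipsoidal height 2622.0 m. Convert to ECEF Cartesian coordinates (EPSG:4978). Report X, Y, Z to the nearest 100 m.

WGS84: a = 6378137 m, e² = 0.006694380; N(φ) = a/√(1−e²sin²φ) = 6395768.365 m.
X = (N+h)·cosφ·cosλ = 1035511.368 m; Y = (N+h)·cosφ·sinλ = -2489211.311 m; Z = (N(1−e²)+h)·sinφ = 5763837.507 m.

X 1035500 m, Y -2489200 m, Z 5763800 m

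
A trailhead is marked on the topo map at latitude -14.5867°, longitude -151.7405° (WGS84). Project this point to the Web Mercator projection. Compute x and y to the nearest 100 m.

Web Mercator is spherical with R = a = 6378137 m.
x = R·λ = 6378137 × -2.648371334 = -16891675.193 m.
y = R·ln tan(π/4 + φ/2) = 6378137 × -0.257381482 = -1641614.356 m.

x -16891700 m, y -1641600 m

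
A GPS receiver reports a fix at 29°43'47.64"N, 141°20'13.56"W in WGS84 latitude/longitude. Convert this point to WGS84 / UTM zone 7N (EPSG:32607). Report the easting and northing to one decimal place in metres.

Zone 7 central meridian λ₀ = 6×7 − 183 = -141°; Δλ = -0.3371°.
Transverse Mercator on WGS84 with k₀ = 0.9996 gives E = 467399.706 m, N = 3288904.257 m.

E 467399.7 m, N 3288904.3 m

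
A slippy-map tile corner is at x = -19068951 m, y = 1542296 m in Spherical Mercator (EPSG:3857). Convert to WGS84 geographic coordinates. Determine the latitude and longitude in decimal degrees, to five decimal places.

R = 6378137 m. λ = x/R = -171.29930135°.
φ = 2·arctan(exp(y/R)) − 90° = 2·arctan(1.27355) − 90° = 13.72160305°.

lat 13.72160°, lon -171.29930°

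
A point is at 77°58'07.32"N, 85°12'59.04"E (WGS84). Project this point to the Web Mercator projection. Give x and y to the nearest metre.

x 9486246 m, y 14351947 m

Web Mercator is spherical with R = a = 6378137 m.
x = R·λ = 6378137 × 1.487306757 = 9486246.255 m.
y = R·ln tan(π/4 + φ/2) = 6378137 × 2.250178575 = 14351947.223 m.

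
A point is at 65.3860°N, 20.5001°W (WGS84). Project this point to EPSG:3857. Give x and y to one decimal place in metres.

x -2282060.7 m, y 9710788.0 m

Web Mercator is spherical with R = a = 6378137 m.
x = R·λ = 6378137 × -0.357794242 = -2282060.693 m.
y = R·ln tan(π/4 + φ/2) = 6378137 × 1.522511667 = 9710787.993 m.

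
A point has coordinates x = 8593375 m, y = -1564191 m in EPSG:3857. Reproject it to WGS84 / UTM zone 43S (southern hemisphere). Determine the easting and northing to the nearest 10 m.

E 737250 m, N 8460850 m

Web Mercator inverse (R = 6378137 m) → φ = -13.91259758°, λ = 77.19560105°.
UTM 43S forward: E = 737245.705 m, N = 8460846.570 m.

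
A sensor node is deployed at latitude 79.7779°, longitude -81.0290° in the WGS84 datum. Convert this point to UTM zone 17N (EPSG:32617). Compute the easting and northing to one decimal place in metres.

Zone 17 central meridian λ₀ = 6×17 − 183 = -81°; Δλ = -0.0290°.
Transverse Mercator on WGS84 with k₀ = 0.9996 gives E = 499425.462 m, N = 8856796.373 m.

E 499425.5 m, N 8856796.4 m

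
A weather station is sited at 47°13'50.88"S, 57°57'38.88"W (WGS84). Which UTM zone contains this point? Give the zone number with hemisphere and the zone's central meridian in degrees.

UTM zone = ⌊(λ + 180)/6⌋ + 1; -57.9608° ∈ [-60°, -54°) → zone 21.
Hemisphere: S (φ < 0).
Central meridian λ₀ = 6×21 − 183 = -57°.

Zone 21S, central meridian -57°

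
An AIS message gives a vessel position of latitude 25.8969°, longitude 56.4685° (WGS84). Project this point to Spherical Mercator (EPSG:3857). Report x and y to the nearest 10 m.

x 6286040 m, y 2986320 m

Web Mercator is spherical with R = a = 6378137 m.
x = R·λ = 6378137 × 0.985561249 = 6286044.666 m.
y = R·ln tan(π/4 + φ/2) = 6378137 × 0.468211511 = 2986317.160 m.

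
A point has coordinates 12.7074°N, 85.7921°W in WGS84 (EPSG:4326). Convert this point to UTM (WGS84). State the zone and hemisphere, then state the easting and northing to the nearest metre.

Longitude -85.7921° lies in the 6° band [-90°, -84°), giving zone 16; latitude is north of the equator, so 16N.
Zone 16 central meridian λ₀ = 6×16 − 183 = -87°; Δλ = +1.2079°.
Transverse Mercator on WGS84 with k₀ = 0.9996 gives E = 631146.907 m, N = 1405082.676 m.

Zone 16N: E 631147 m, N 1405083 m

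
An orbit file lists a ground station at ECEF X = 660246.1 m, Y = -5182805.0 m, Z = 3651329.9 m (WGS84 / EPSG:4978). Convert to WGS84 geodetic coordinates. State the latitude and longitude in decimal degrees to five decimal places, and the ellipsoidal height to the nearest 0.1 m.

lat 35.12900°, lon -82.74010°, h 3039.4 m

λ = atan2(Y, X) = -82.74010012°; p = √(X²+Y²) = 5224690.7 m.
Bowring's method on WGS84 (a = 6378137 m, b = 6356752.314 m) gives φ = 35.12900047°, h = 3039.376 m.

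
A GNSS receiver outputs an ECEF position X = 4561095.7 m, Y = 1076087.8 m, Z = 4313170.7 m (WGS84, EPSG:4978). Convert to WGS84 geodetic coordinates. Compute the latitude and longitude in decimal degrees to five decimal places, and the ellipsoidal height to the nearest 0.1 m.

λ = atan2(Y, X) = 13.27490019°; p = √(X²+Y²) = 4686316.1 m.
Bowring's method on WGS84 (a = 6378137 m, b = 6356752.314 m) gives φ = 42.81749998°, h = 762.841 m.

lat 42.81750°, lon 13.27490°, h 762.8 m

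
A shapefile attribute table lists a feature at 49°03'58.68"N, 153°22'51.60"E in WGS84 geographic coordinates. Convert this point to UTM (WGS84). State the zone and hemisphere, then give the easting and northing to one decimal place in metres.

Zone 56N: E 527830.3 m, N 5434896.0 m

Longitude 153.3810° lies in the 6° band [150°, 156°), giving zone 56; latitude is north of the equator, so 56N.
Zone 56 central meridian λ₀ = 6×56 − 183 = 153°; Δλ = +0.3810°.
Transverse Mercator on WGS84 with k₀ = 0.9996 gives E = 527830.266 m, N = 5434895.985 m.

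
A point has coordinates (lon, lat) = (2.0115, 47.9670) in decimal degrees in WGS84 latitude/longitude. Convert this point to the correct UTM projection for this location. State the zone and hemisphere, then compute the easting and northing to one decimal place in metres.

Zone 31N: E 426215.7 m, N 5313105.2 m

Longitude 2.0115° lies in the 6° band [0°, 6°), giving zone 31; latitude is north of the equator, so 31N.
Zone 31 central meridian λ₀ = 6×31 − 183 = 3°; Δλ = -0.9885°.
Transverse Mercator on WGS84 with k₀ = 0.9996 gives E = 426215.705 m, N = 5313105.199 m.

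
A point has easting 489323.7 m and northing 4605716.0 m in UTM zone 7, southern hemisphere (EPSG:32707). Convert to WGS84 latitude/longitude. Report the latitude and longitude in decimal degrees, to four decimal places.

lat -48.7015°, lon -141.1451°

Zone 7S: λ₀ = -141°, k₀ = 0.9996, false easting 500000 m, false northing 10000000 m.
Meridian distance M = (N − FN)/k₀ = -5396442.6 m.
Inverse transverse Mercator on WGS84 gives φ = -48.70150025°, λ = -141.14510061°.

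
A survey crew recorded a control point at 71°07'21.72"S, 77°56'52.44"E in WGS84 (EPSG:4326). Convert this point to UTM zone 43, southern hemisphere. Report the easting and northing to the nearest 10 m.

E 606410 m, N 2106330 m

Zone 43 central meridian λ₀ = 6×43 − 183 = 75°; Δλ = +2.9479°.
Transverse Mercator on WGS84 with k₀ = 0.9996 gives E = 606413.203 m, N = 2106327.479 m.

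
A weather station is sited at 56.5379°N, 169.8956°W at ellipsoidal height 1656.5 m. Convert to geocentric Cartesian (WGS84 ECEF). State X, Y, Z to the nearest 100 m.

X -3471300 m, Y -618600 m, Z 5299100 m

WGS84: a = 6378137 m, e² = 0.006694380; N(φ) = a/√(1−e²sin²φ) = 6393047.363 m.
X = (N+h)·cosφ·cosλ = -3471257.053 m; Y = (N+h)·cosφ·sinλ = -618600.092 m; Z = (N(1−e²)+h)·sinφ = 5299082.560 m.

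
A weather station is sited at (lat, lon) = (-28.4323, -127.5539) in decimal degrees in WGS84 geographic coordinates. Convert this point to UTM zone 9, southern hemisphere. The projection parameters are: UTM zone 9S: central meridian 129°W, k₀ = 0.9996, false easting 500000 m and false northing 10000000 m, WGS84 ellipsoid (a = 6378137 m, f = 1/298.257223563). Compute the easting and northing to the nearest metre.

E 641621 m, N 6854057 m

Zone 9 central meridian λ₀ = 6×9 − 183 = -129°; Δλ = +1.4461°.
Transverse Mercator on WGS84 with k₀ = 0.9996 gives E = 641621.011 m, N = 6854056.994 m.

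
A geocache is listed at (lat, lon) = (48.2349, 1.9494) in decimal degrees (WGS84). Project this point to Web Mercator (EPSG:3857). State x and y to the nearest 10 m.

Web Mercator is spherical with R = a = 6378137 m.
x = R·λ = 6378137 × 0.034023448 = 217006.215 m.
y = R·ln tan(π/4 + φ/2) = 6378137 × 0.963607896 = 6146023.175 m.

x 217010 m, y 6146020 m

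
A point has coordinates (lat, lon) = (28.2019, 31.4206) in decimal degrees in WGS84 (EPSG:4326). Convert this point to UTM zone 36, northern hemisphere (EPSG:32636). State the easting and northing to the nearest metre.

Zone 36 central meridian λ₀ = 6×36 − 183 = 33°; Δλ = -1.5794°.
Transverse Mercator on WGS84 with k₀ = 0.9996 gives E = 344988.867 m, N = 3120578.028 m.

E 344989 m, N 3120578 m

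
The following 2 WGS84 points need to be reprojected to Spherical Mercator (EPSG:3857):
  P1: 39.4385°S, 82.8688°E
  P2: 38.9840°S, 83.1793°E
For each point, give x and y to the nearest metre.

P1: x 9224913 m, y -4784679 m; P2: x 9259477 m, y -4719380 m

Web Mercator: x = R·λ, y = R·ln tan(π/4+φ/2), R = 6378137 m.
P1 (-39.4385°, 82.8688°) → (9224912.619, -4784678.998) m.
P2 (-38.9840°, 83.1793°) → (9259477.321, -4719379.969) m.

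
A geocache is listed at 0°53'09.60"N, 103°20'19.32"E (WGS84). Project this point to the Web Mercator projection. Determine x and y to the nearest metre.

Web Mercator is spherical with R = a = 6378137 m.
x = R·λ = 6378137 × 1.803600560 = 11503611.463 m.
y = R·ln tan(π/4 + φ/2) = 6378137 × 0.015464233 = 98633.000 m.

x 11503611 m, y 98633 m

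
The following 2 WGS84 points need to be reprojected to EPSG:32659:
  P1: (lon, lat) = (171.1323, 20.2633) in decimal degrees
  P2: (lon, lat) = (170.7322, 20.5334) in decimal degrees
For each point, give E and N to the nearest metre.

UTM zone 59N: λ₀ = 171°, k₀ = 0.9996.
P1 (20.2633°, 171.1323°) → (513816.125, 2240624.046) m.
P2 (20.5334°, 170.7322°) → (472082.210, 2270532.028) m.

P1: E 513816 m, N 2240624 m; P2: E 472082 m, N 2270532 m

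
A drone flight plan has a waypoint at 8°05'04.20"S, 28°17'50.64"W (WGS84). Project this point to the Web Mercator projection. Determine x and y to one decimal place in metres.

Web Mercator is spherical with R = a = 6378137 m.
x = R·λ = 6378137 × -0.493882800 = -3150052.159 m.
y = R·ln tan(π/4 + φ/2) = 6378137 × -0.141571697 = -902963.679 m.

x -3150052.2 m, y -902963.7 m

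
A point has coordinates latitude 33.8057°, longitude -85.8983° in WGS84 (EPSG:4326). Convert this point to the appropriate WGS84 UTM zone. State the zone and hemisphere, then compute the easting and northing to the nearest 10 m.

Zone 16N: E 601970 m, N 3741160 m

Longitude -85.8983° lies in the 6° band [-90°, -84°), giving zone 16; latitude is north of the equator, so 16N.
Zone 16 central meridian λ₀ = 6×16 − 183 = -87°; Δλ = +1.1017°.
Transverse Mercator on WGS84 with k₀ = 0.9996 gives E = 601973.077 m, N = 3741158.224 m.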